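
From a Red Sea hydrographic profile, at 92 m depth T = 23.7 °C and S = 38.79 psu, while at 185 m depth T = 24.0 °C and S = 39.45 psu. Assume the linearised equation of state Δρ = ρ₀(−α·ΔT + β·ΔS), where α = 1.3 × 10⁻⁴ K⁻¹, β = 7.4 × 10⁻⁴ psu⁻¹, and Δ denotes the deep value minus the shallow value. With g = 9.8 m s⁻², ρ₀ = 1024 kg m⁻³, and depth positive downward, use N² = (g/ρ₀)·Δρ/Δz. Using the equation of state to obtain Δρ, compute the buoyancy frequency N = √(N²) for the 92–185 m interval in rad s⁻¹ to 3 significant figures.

6.88 × 10⁻³ rad s⁻¹

ΔT = +0.3 K, ΔS = +0.66 psu (deep − shallow).
Δρ/ρ₀ = −αΔT + βΔS = -3.90 × 10⁻⁵ + 4.884 × 10⁻⁴ = 4.494 × 10⁻⁴, so Δρ ≈ 0.4602 kg m⁻³.
N² = (g/ρ₀)·Δρ/Δz = g·(Δρ/ρ₀)/Δz = 9.8 × 4.494 × 10⁻⁴ / 93 = 4.7356 × 10⁻⁵ s⁻².
N = √(4.7356 × 10⁻⁵) = 6.8816 × 10⁻³ rad s⁻¹ ≈ 6.88 × 10⁻³ rad s⁻¹.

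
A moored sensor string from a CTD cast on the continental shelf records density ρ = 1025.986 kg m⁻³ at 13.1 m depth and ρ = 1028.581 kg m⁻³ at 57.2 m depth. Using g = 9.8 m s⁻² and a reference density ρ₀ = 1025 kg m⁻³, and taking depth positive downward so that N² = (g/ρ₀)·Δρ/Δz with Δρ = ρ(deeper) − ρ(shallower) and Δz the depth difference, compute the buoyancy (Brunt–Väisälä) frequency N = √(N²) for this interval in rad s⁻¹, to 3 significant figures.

Δρ = 1028.581 − 1025.986 = 2.595 kg m⁻³ over Δz = 57.2 − 13.1 = 44.1 m.
N² = (9.8/1025) × (2.595/44.1) = 5.6260 × 10⁻⁴ s⁻².
N = √(5.6260 × 10⁻⁴) = 0.023719 rad s⁻¹ ≈ 0.0237 rad s⁻¹.

0.0237 rad s⁻¹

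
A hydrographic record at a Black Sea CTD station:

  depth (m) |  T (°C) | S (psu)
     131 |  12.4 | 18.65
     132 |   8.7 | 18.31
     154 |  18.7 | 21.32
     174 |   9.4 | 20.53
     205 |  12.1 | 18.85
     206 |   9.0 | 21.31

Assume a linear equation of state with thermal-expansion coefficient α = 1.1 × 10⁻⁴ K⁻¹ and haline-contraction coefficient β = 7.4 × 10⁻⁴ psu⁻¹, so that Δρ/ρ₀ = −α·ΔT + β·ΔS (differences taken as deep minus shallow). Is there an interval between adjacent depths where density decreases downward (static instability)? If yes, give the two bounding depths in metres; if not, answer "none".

174–205 m

Evaluate Δρ/ρ₀ = −αΔT + βΔS across each adjacent pair:
  131–132 m: −αΔT+βΔS = −(1.1 × 10⁻⁴)(-3.7)+(7.4 × 10⁻⁴)(-0.34) = 1.6 × 10⁻⁴ → stable
  132–154 m: −αΔT+βΔS = −(1.1 × 10⁻⁴)(+10.0)+(7.4 × 10⁻⁴)(+3.01) = 1.1 × 10⁻³ → stable
  154–174 m: −αΔT+βΔS = −(1.1 × 10⁻⁴)(-9.3)+(7.4 × 10⁻⁴)(-0.79) = 4.4 × 10⁻⁴ → stable
  174–205 m: −αΔT+βΔS = −(1.1 × 10⁻⁴)(+2.7)+(7.4 × 10⁻⁴)(-1.68) = -1.5 × 10⁻³ → UNSTABLE
  205–206 m: −αΔT+βΔS = −(1.1 × 10⁻⁴)(-3.1)+(7.4 × 10⁻⁴)(+2.46) = 2.2 × 10⁻³ → stable
The 174–205 m interval has Δρ < 0: lighter water underlies denser water.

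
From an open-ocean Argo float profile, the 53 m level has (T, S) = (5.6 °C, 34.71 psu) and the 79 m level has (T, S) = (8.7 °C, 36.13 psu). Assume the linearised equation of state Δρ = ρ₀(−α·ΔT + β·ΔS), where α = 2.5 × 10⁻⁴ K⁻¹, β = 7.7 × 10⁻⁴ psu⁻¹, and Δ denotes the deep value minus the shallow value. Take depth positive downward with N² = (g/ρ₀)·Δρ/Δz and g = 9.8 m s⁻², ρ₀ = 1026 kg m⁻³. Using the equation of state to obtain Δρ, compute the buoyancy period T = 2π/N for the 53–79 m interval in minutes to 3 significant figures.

ΔT = +3.1 K, ΔS = +1.42 psu (deep − shallow).
Δρ/ρ₀ = −αΔT + βΔS = -7.75 × 10⁻⁴ + 1.0934 × 10⁻³ = 3.184 × 10⁻⁴, so Δρ ≈ 0.3267 kg m⁻³.
N² = (g/ρ₀)·Δρ/Δz = g·(Δρ/ρ₀)/Δz = 9.8 × 3.184 × 10⁻⁴ / 26 = 1.2001 × 10⁻⁴ s⁻².
N = √(1.2001 × 10⁻⁴) = 0.010955 rad s⁻¹ → T = 2π/N = 573.54 s = 9.5590 min ≈ 9.56 min.

9.56 min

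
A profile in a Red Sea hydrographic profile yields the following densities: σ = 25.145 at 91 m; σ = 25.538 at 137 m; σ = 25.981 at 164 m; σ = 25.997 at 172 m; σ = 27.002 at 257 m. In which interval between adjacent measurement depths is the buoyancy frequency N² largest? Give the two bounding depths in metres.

Compute the density gradient over each adjacent pair:
  91–137 m: Δρ/Δz = 0.393/46 = 8.5 × 10⁻³ kg m⁻⁴
  137–164 m: Δρ/Δz = 0.443/27 = 0.016 kg m⁻⁴
  164–172 m: Δρ/Δz = 0.016/8 = 2.0 × 10⁻³ kg m⁻⁴
  172–257 m: Δρ/Δz = 1.005/85 = 0.012 kg m⁻⁴
The largest gradient is in the 137–164 m interval — the pycnocline.

137–164 m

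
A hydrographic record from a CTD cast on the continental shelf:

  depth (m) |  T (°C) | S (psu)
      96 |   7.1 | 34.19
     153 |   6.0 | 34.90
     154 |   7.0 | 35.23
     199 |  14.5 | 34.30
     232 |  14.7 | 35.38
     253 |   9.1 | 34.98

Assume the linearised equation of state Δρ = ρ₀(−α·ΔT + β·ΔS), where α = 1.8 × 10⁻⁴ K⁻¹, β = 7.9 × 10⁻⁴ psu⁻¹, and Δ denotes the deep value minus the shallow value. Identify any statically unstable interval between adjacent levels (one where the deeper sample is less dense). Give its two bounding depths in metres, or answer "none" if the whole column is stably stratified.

Evaluate Δρ/ρ₀ = −αΔT + βΔS across each adjacent pair:
  96–153 m: −αΔT+βΔS = −(1.8 × 10⁻⁴)(-1.1)+(7.9 × 10⁻⁴)(+0.71) = 7.6 × 10⁻⁴ → stable
  153–154 m: −αΔT+βΔS = −(1.8 × 10⁻⁴)(+1.0)+(7.9 × 10⁻⁴)(+0.33) = 8.1 × 10⁻⁵ → stable
  154–199 m: −αΔT+βΔS = −(1.8 × 10⁻⁴)(+7.5)+(7.9 × 10⁻⁴)(-0.93) = -2.1 × 10⁻³ → UNSTABLE
  199–232 m: −αΔT+βΔS = −(1.8 × 10⁻⁴)(+0.2)+(7.9 × 10⁻⁴)(+1.08) = 8.2 × 10⁻⁴ → stable
  232–253 m: −αΔT+βΔS = −(1.8 × 10⁻⁴)(-5.6)+(7.9 × 10⁻⁴)(-0.40) = 6.9 × 10⁻⁴ → stable
The 154–199 m interval has Δρ < 0: lighter water underlies denser water.

154–199 m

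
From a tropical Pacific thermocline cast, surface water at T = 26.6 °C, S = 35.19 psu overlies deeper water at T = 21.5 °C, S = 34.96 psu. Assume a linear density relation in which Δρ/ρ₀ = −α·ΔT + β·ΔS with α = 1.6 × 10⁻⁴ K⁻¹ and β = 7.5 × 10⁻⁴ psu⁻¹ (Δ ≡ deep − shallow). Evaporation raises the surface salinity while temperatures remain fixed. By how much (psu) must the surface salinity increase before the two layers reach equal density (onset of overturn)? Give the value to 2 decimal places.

Neutral buoyancy requires −α(T_deep − T_surf) + β(S_deep − S_surf′) = 0.
S_surf′ = S_deep − (α/β)·ΔT = 34.96 − (1.6 × 10⁻⁴/7.5 × 10⁻⁴)·(-5.1) = 36.0480 psu.
Increase required: 36.0480 − 35.19 = 0.8580 psu.

0.86 psu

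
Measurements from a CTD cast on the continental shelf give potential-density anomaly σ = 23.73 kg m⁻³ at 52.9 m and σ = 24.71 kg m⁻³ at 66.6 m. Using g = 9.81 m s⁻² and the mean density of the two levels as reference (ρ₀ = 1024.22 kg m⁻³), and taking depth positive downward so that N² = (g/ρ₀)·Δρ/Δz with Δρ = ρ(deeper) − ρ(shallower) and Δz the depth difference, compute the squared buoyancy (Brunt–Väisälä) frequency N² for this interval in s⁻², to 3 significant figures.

6.85 × 10⁻⁴ s⁻²

Δρ = 1024.71 − 1023.73 = 0.98 kg m⁻³ over Δz = 66.6 − 52.9 = 13.7 m.
N² = (9.81/1024.22) × (0.98/13.7) = 6.8514 × 10⁻⁴ s⁻² ≈ 6.85 × 10⁻⁴ s⁻².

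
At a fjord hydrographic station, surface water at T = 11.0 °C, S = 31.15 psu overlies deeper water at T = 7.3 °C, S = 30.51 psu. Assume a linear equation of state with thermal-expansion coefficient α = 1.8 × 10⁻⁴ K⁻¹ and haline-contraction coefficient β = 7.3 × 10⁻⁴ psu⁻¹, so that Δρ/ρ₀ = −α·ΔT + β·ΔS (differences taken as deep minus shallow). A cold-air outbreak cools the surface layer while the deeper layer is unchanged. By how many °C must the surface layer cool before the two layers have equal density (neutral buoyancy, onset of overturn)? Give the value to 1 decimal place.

1.1 °C

Neutral buoyancy requires Δρ = 0, i.e. −α(T_deep − T_surf′) + β(S_deep − S_surf) = 0.
T_surf′ = T_deep − (β/α)·ΔS = 7.3 − (7.3 × 10⁻⁴/1.8 × 10⁻⁴)·(-0.64) = 9.896 °C.
Cooling required: 11.0 − (9.896) = 1.104 °C.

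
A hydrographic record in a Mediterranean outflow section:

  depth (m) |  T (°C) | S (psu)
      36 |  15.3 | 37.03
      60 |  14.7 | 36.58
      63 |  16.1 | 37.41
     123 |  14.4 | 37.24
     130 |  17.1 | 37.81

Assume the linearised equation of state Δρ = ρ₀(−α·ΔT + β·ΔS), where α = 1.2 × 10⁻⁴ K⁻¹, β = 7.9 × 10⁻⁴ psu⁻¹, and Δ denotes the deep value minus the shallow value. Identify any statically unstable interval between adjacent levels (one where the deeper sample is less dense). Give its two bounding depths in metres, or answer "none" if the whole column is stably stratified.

Evaluate Δρ/ρ₀ = −αΔT + βΔS across each adjacent pair:
  36–60 m: −αΔT+βΔS = −(1.2 × 10⁻⁴)(-0.6)+(7.9 × 10⁻⁴)(-0.45) = -2.8 × 10⁻⁴ → UNSTABLE
  60–63 m: −αΔT+βΔS = −(1.2 × 10⁻⁴)(+1.4)+(7.9 × 10⁻⁴)(+0.83) = 4.9 × 10⁻⁴ → stable
  63–123 m: −αΔT+βΔS = −(1.2 × 10⁻⁴)(-1.7)+(7.9 × 10⁻⁴)(-0.17) = 7.0 × 10⁻⁵ → stable
  123–130 m: −αΔT+βΔS = −(1.2 × 10⁻⁴)(+2.7)+(7.9 × 10⁻⁴)(+0.57) = 1.3 × 10⁻⁴ → stable
The 36–60 m interval has Δρ < 0: lighter water underlies denser water.

36–60 m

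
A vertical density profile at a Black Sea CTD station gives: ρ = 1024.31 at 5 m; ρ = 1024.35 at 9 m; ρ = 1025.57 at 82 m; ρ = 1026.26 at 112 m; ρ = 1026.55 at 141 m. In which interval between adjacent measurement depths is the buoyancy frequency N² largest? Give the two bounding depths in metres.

Compute the density gradient over each adjacent pair:
  5–9 m: Δρ/Δz = 0.04/4 = 0.010 kg m⁻⁴
  9–82 m: Δρ/Δz = 1.22/73 = 0.017 kg m⁻⁴
  82–112 m: Δρ/Δz = 0.69/30 = 0.023 kg m⁻⁴
  112–141 m: Δρ/Δz = 0.29/29 = 0.010 kg m⁻⁴
The largest gradient is in the 82–112 m interval — the pycnocline.

82–112 m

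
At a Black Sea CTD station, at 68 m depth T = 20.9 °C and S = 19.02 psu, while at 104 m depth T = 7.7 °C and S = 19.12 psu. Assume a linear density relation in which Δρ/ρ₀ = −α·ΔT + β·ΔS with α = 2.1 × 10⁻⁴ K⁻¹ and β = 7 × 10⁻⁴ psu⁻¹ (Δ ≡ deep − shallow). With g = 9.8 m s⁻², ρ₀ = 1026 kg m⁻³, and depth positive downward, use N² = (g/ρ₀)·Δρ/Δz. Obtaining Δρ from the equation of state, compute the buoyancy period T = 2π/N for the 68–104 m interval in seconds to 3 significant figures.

226 s

ΔT = -13.2 K, ΔS = +0.10 psu (deep − shallow).
Δρ/ρ₀ = −αΔT + βΔS = 2.772 × 10⁻³ + 7.00 × 10⁻⁵ = 2.842 × 10⁻³, so Δρ ≈ 2.916 kg m⁻³.
N² = (g/ρ₀)·Δρ/Δz = g·(Δρ/ρ₀)/Δz = 9.8 × 2.842 × 10⁻³ / 36 = 7.7366 × 10⁻⁴ s⁻².
N = √(7.7366 × 10⁻⁴) = 0.027815 rad s⁻¹ → T = 2π/N = 225.89 s ≈ 226 s.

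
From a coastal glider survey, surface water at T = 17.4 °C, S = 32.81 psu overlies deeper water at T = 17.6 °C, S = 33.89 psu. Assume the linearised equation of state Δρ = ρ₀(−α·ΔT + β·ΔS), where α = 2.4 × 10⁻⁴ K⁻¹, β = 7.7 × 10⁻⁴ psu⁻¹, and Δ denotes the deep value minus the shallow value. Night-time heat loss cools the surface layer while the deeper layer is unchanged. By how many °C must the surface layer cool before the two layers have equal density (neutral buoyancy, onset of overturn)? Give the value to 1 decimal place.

3.3 °C

Neutral buoyancy requires Δρ = 0, i.e. −α(T_deep − T_surf′) + β(S_deep − S_surf) = 0.
T_surf′ = T_deep − (β/α)·ΔS = 17.6 − (7.7 × 10⁻⁴/2.4 × 10⁻⁴)·(+1.08) = 14.135 °C.
Cooling required: 17.4 − (14.135) = 3.265 °C.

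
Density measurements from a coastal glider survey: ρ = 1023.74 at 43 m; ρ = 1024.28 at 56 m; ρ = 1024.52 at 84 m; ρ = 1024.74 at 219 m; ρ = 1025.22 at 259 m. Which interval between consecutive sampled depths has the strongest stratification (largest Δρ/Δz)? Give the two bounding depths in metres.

43–56 m

Compute the density gradient over each adjacent pair:
  43–56 m: Δρ/Δz = 0.54/13 = 0.042 kg m⁻⁴
  56–84 m: Δρ/Δz = 0.24/28 = 8.6 × 10⁻³ kg m⁻⁴
  84–219 m: Δρ/Δz = 0.22/135 = 1.6 × 10⁻³ kg m⁻⁴
  219–259 m: Δρ/Δz = 0.48/40 = 0.012 kg m⁻⁴
The largest gradient is in the 43–56 m interval — the pycnocline.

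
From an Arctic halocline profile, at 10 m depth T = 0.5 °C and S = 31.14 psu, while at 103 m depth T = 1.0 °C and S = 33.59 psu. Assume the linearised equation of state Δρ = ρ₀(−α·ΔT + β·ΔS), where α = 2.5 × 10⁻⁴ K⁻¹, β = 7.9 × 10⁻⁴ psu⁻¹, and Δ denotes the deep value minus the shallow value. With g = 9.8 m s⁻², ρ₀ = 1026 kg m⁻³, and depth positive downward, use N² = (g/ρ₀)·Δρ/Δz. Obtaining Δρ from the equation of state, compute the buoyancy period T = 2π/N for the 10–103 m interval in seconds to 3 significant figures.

ΔT = +0.5 K, ΔS = +2.45 psu (deep − shallow).
Δρ/ρ₀ = −αΔT + βΔS = -1.25 × 10⁻⁴ + 1.9355 × 10⁻³ = 1.8105 × 10⁻³, so Δρ ≈ 1.858 kg m⁻³.
N² = (g/ρ₀)·Δρ/Δz = g·(Δρ/ρ₀)/Δz = 9.8 × 1.8105 × 10⁻³ / 93 = 1.9078 × 10⁻⁴ s⁻².
N = √(1.9078 × 10⁻⁴) = 0.013812 rad s⁻¹ → T = 2π/N = 454.91 s ≈ 455 s.

455 s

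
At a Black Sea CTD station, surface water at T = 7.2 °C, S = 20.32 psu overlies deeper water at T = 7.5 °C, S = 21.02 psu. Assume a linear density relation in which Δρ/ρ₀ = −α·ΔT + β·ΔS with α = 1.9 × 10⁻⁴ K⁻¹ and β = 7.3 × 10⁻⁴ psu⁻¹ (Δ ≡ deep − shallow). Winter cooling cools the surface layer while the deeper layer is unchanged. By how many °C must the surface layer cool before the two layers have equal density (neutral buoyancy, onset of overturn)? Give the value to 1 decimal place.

2.4 °C

Neutral buoyancy requires Δρ = 0, i.e. −α(T_deep − T_surf′) + β(S_deep − S_surf) = 0.
T_surf′ = T_deep − (β/α)·ΔS = 7.5 − (7.3 × 10⁻⁴/1.9 × 10⁻⁴)·(+0.70) = 4.811 °C.
Cooling required: 7.2 − (4.811) = 2.389 °C.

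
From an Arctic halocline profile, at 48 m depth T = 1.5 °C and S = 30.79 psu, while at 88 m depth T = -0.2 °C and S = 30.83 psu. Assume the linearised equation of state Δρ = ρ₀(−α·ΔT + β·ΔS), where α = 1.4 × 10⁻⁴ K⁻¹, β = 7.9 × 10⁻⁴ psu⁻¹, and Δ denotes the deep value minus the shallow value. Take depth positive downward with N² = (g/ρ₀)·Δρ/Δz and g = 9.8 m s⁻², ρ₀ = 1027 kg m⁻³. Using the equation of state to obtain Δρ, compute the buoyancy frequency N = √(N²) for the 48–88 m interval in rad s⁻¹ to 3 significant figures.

8.13 × 10⁻³ rad s⁻¹

ΔT = -1.7 K, ΔS = +0.04 psu (deep − shallow).
Δρ/ρ₀ = −αΔT + βΔS = 2.38 × 10⁻⁴ + 3.16 × 10⁻⁵ = 2.696 × 10⁻⁴, so Δρ ≈ 0.2769 kg m⁻³.
N² = (g/ρ₀)·Δρ/Δz = g·(Δρ/ρ₀)/Δz = 9.8 × 2.696 × 10⁻⁴ / 40 = 6.6052 × 10⁻⁵ s⁻².
N = √(6.6052 × 10⁻⁵) = 8.1272 × 10⁻³ rad s⁻¹ ≈ 8.13 × 10⁻³ rad s⁻¹.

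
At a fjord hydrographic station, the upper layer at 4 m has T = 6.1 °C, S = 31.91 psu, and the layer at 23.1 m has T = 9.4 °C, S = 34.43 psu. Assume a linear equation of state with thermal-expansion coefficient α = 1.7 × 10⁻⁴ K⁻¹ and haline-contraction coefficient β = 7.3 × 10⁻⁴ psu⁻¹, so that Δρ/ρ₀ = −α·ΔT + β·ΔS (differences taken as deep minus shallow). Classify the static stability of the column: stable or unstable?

ΔT = 9.4 − 6.1 = +3.3 K and ΔS = 34.43 − 31.91 = +2.52 psu (deep − shallow).
−αΔT = -5.61 × 10⁻⁴; βΔS = 1.8396 × 10⁻³; sum Δρ/ρ₀ = 1.2786 × 10⁻³.
Δρ/ρ₀ > 0, so Δρ > 0: deeper water is denser → statically stable.

stable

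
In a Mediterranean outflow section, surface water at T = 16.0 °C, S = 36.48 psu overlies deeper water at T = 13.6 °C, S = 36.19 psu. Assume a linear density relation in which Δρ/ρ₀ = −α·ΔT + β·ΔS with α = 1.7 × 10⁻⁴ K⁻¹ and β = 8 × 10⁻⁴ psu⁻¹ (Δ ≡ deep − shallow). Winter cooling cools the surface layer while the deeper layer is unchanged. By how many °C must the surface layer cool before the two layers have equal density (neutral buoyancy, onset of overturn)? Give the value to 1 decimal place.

1.0 °C

Neutral buoyancy requires Δρ = 0, i.e. −α(T_deep − T_surf′) + β(S_deep − S_surf) = 0.
T_surf′ = T_deep − (β/α)·ΔS = 13.6 − (8 × 10⁻⁴/1.7 × 10⁻⁴)·(-0.29) = 14.965 °C.
Cooling required: 16.0 − (14.965) = 1.035 °C.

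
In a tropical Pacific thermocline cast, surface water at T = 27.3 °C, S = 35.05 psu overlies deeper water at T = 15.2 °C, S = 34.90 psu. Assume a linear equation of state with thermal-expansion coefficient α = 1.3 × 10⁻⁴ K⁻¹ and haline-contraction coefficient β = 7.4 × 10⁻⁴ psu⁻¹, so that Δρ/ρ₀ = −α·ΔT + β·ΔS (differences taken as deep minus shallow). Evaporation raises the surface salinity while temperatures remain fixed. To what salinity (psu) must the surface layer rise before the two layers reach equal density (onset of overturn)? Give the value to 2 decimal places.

Neutral buoyancy requires −α(T_deep − T_surf) + β(S_deep − S_surf′) = 0.
S_surf′ = S_deep − (α/β)·ΔT = 34.90 − (1.3 × 10⁻⁴/7.4 × 10⁻⁴)·(-12.1) = 37.0257 psu.
Increase required: 37.0257 − 35.05 = 1.9757 psu.

37.03 psu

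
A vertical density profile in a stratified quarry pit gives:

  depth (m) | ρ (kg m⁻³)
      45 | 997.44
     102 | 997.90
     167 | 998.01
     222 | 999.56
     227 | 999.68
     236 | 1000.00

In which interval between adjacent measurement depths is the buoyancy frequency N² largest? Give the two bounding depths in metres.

227–236 m

Compute the density gradient over each adjacent pair:
  45–102 m: Δρ/Δz = 0.46/57 = 8.1 × 10⁻³ kg m⁻⁴
  102–167 m: Δρ/Δz = 0.11/65 = 1.7 × 10⁻³ kg m⁻⁴
  167–222 m: Δρ/Δz = 1.55/55 = 0.028 kg m⁻⁴
  222–227 m: Δρ/Δz = 0.12/5 = 0.024 kg m⁻⁴
  227–236 m: Δρ/Δz = 0.32/9 = 0.036 kg m⁻⁴
The largest gradient is in the 227–236 m interval — the pycnocline.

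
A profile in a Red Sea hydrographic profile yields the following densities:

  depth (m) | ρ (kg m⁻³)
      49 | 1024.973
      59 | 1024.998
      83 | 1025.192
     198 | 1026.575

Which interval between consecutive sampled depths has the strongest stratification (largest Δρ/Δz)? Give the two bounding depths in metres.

83–198 m

Compute the density gradient over each adjacent pair:
  49–59 m: Δρ/Δz = 0.025/10 = 2.5 × 10⁻³ kg m⁻⁴
  59–83 m: Δρ/Δz = 0.194/24 = 8.1 × 10⁻³ kg m⁻⁴
  83–198 m: Δρ/Δz = 1.383/115 = 0.012 kg m⁻⁴
The largest gradient is in the 83–198 m interval — the pycnocline.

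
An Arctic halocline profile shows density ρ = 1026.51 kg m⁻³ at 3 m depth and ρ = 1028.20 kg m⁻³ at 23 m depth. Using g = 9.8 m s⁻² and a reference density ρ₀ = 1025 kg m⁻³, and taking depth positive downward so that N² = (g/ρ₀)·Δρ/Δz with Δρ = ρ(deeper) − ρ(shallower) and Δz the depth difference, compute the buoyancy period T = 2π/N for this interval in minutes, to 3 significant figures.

Δρ = 1028.20 − 1026.51 = 1.69 kg m⁻³ over Δz = 23 − 3 = 20 m.
N² = (9.8/1025) × (1.69/20) = 8.0790 × 10⁻⁴ s⁻².
N = √(8.0790 × 10⁻⁴) = 0.028424 rad s⁻¹, so T = 2π/N = 221.05 s = 3.6842 min ≈ 3.68 min.

3.68 min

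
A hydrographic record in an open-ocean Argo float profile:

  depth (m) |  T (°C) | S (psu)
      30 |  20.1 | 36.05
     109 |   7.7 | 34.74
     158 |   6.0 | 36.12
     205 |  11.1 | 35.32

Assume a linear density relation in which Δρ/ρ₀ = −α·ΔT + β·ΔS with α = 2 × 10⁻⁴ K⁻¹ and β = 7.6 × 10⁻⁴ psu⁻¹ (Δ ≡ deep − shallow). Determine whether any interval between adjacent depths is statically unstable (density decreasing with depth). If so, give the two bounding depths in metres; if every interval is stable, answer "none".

158–205 m

Evaluate Δρ/ρ₀ = −αΔT + βΔS across each adjacent pair:
  30–109 m: −αΔT+βΔS = −(2 × 10⁻⁴)(-12.4)+(7.6 × 10⁻⁴)(-1.31) = 1.5 × 10⁻³ → stable
  109–158 m: −αΔT+βΔS = −(2 × 10⁻⁴)(-1.7)+(7.6 × 10⁻⁴)(+1.38) = 1.4 × 10⁻³ → stable
  158–205 m: −αΔT+βΔS = −(2 × 10⁻⁴)(+5.1)+(7.6 × 10⁻⁴)(-0.80) = -1.6 × 10⁻³ → UNSTABLE
The 158–205 m interval has Δρ < 0: lighter water underlies denser water.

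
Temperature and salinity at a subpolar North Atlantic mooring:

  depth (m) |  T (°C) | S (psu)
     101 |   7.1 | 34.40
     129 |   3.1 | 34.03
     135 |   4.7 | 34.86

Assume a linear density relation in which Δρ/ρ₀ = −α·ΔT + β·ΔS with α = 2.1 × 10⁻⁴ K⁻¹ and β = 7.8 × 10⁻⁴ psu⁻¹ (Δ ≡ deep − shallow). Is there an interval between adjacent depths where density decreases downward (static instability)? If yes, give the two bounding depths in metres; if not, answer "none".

Evaluate Δρ/ρ₀ = −αΔT + βΔS across each adjacent pair:
  101–129 m: −αΔT+βΔS = −(2.1 × 10⁻⁴)(-4.0)+(7.8 × 10⁻⁴)(-0.37) = 5.5 × 10⁻⁴ → stable
  129–135 m: −αΔT+βΔS = −(2.1 × 10⁻⁴)(+1.6)+(7.8 × 10⁻⁴)(+0.83) = 3.1 × 10⁻⁴ → stable
Every interval has Δρ > 0: the column is stably stratified throughout.

none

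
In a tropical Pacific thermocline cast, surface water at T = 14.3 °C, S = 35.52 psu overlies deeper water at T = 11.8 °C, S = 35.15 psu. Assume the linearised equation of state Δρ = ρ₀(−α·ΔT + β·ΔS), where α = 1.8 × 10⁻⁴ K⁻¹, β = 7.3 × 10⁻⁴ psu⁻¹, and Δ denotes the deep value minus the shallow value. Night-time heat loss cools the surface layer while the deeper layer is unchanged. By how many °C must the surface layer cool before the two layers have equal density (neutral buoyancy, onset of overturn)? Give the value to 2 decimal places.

1.00 °C

Neutral buoyancy requires Δρ = 0, i.e. −α(T_deep − T_surf′) + β(S_deep − S_surf) = 0.
T_surf′ = T_deep − (β/α)·ΔS = 11.8 − (7.3 × 10⁻⁴/1.8 × 10⁻⁴)·(-0.37) = 13.3006 °C.
Cooling required: 14.3 − (13.3006) = 0.9994 °C.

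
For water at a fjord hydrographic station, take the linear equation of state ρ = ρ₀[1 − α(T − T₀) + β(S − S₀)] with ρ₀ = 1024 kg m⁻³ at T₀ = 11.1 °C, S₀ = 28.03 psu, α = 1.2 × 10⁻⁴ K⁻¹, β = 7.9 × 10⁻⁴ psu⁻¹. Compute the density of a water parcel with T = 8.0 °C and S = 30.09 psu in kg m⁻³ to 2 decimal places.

1026.05 kg m⁻³

T − T₀ = -3.1 K, S − S₀ = +2.06 psu.
Bracket = 1 − α·(-3.1) + β·(+2.06) = 1 + (1.9994 × 10⁻³) = 1.0019994.
ρ = 1024 × 1.0019994 = 1026.05 kg m⁻³.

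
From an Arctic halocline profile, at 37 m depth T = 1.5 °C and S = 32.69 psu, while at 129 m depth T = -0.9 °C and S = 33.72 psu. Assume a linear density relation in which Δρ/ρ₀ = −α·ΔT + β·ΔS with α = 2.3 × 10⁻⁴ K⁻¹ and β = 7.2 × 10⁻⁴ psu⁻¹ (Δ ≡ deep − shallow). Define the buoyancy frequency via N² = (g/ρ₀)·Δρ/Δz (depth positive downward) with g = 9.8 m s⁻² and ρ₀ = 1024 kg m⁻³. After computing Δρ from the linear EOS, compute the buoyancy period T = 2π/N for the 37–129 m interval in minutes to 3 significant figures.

8.92 min

ΔT = -2.4 K, ΔS = +1.03 psu (deep − shallow).
Δρ/ρ₀ = −αΔT + βΔS = 5.52 × 10⁻⁴ + 7.416 × 10⁻⁴ = 1.2936 × 10⁻³, so Δρ ≈ 1.325 kg m⁻³.
N² = (g/ρ₀)·Δρ/Δz = g·(Δρ/ρ₀)/Δz = 9.8 × 1.2936 × 10⁻³ / 92 = 1.3780 × 10⁻⁴ s⁻².
N = √(1.3780 × 10⁻⁴) = 0.011739 rad s⁻¹ → T = 2π/N = 535.24 s = 8.9207 min ≈ 8.92 min.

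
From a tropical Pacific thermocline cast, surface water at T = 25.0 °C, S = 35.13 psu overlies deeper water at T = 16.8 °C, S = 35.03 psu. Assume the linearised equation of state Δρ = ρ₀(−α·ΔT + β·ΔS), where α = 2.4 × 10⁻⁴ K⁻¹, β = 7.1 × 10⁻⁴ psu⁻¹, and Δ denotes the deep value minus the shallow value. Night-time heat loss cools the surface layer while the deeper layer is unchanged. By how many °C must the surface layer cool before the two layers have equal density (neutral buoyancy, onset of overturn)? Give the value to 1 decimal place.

Neutral buoyancy requires Δρ = 0, i.e. −α(T_deep − T_surf′) + β(S_deep − S_surf) = 0.
T_surf′ = T_deep − (β/α)·ΔS = 16.8 − (7.1 × 10⁻⁴/2.4 × 10⁻⁴)·(-0.10) = 17.096 °C.
Cooling required: 25.0 − (17.096) = 7.904 °C.

7.9 °C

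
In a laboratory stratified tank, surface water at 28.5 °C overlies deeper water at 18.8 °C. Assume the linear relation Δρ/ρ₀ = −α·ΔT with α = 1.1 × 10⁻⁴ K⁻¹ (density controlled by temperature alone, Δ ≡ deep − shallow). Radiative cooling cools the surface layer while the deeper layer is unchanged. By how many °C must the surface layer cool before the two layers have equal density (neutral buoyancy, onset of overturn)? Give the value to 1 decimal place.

With temperature the only control, equal density requires T_surf′ = T_deep.
T_surf′ = 18.8 °C.
Cooling required: 28.5 − 18.8 = 9.7 °C.

9.7 °C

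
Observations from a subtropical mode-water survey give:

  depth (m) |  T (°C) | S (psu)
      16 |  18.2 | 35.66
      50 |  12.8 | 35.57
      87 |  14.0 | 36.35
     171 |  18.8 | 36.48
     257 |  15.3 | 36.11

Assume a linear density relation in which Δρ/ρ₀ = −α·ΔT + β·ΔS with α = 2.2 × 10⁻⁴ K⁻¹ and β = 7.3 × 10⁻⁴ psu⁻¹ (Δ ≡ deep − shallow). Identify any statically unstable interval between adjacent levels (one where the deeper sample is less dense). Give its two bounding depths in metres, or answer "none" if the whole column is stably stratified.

87–171 m

Evaluate Δρ/ρ₀ = −αΔT + βΔS across each adjacent pair:
  16–50 m: −αΔT+βΔS = −(2.2 × 10⁻⁴)(-5.4)+(7.3 × 10⁻⁴)(-0.09) = 1.1 × 10⁻³ → stable
  50–87 m: −αΔT+βΔS = −(2.2 × 10⁻⁴)(+1.2)+(7.3 × 10⁻⁴)(+0.78) = 3.1 × 10⁻⁴ → stable
  87–171 m: −αΔT+βΔS = −(2.2 × 10⁻⁴)(+4.8)+(7.3 × 10⁻⁴)(+0.13) = -9.6 × 10⁻⁴ → UNSTABLE
  171–257 m: −αΔT+βΔS = −(2.2 × 10⁻⁴)(-3.5)+(7.3 × 10⁻⁴)(-0.37) = 5.0 × 10⁻⁴ → stable
The 87–171 m interval has Δρ < 0: lighter water underlies denser water.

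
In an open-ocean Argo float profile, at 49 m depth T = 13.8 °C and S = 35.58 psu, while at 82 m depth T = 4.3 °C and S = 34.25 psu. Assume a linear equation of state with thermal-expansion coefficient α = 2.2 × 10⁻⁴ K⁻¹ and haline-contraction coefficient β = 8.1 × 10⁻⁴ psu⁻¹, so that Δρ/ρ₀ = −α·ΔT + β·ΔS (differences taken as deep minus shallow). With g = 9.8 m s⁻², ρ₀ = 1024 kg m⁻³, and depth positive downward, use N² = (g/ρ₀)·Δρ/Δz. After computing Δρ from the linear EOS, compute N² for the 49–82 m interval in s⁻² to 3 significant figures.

3.01 × 10⁻⁴ s⁻²

ΔT = -9.5 K, ΔS = -1.33 psu (deep − shallow).
Δρ/ρ₀ = −αΔT + βΔS = 2.09 × 10⁻³ − 1.0773 × 10⁻³ = 1.0127 × 10⁻³, so Δρ ≈ 1.037 kg m⁻³.
N² = (g/ρ₀)·Δρ/Δz = g·(Δρ/ρ₀)/Δz = 9.8 × 1.0127 × 10⁻³ / 33 = 3.0074 × 10⁻⁴ s⁻² ≈ 3.01 × 10⁻⁴ s⁻².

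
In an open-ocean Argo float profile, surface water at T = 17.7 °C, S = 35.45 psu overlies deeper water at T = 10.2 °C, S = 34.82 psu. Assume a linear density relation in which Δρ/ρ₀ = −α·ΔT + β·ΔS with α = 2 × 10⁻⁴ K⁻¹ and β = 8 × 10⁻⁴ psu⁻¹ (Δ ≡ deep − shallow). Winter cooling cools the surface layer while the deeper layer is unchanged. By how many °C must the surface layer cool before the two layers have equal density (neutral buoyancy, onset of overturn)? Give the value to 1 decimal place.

Neutral buoyancy requires Δρ = 0, i.e. −α(T_deep − T_surf′) + β(S_deep − S_surf) = 0.
T_surf′ = T_deep − (β/α)·ΔS = 10.2 − (8 × 10⁻⁴/2 × 10⁻⁴)·(-0.63) = 12.720 °C.
Cooling required: 17.7 − (12.720) = 4.980 °C.

5.0 °C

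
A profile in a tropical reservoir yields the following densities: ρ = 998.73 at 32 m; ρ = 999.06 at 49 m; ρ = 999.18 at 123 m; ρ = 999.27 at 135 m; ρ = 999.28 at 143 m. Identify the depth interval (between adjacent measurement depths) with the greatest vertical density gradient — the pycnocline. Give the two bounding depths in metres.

Compute the density gradient over each adjacent pair:
  32–49 m: Δρ/Δz = 0.33/17 = 0.019 kg m⁻⁴
  49–123 m: Δρ/Δz = 0.12/74 = 1.6 × 10⁻³ kg m⁻⁴
  123–135 m: Δρ/Δz = 0.09/12 = 7.5 × 10⁻³ kg m⁻⁴
  135–143 m: Δρ/Δz = 0.01/8 = 1.3 × 10⁻³ kg m⁻⁴
The largest gradient is in the 32–49 m interval — the pycnocline.

32–49 m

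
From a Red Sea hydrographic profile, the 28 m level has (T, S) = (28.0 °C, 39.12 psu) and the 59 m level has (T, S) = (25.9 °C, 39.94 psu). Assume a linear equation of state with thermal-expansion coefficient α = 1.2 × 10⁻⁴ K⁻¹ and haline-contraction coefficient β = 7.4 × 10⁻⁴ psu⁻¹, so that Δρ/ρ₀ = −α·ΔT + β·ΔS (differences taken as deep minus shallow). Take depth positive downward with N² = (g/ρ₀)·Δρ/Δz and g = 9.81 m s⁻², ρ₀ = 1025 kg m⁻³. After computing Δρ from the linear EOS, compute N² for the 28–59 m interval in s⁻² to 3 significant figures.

2.72 × 10⁻⁴ s⁻²

ΔT = -2.1 K, ΔS = +0.82 psu (deep − shallow).
Δρ/ρ₀ = −αΔT + βΔS = 2.52 × 10⁻⁴ + 6.068 × 10⁻⁴ = 8.588 × 10⁻⁴, so Δρ ≈ 0.8803 kg m⁻³.
N² = (g/ρ₀)·Δρ/Δz = g·(Δρ/ρ₀)/Δz = 9.81 × 8.588 × 10⁻⁴ / 31 = 2.7177 × 10⁻⁴ s⁻² ≈ 2.72 × 10⁻⁴ s⁻².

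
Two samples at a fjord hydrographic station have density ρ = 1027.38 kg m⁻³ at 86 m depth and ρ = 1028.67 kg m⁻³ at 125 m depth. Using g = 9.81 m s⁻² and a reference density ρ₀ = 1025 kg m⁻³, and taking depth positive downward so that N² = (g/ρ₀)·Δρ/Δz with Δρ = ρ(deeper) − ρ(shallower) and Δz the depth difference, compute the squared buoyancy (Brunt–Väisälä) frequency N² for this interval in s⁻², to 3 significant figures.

3.17 × 10⁻⁴ s⁻²

Δρ = 1028.67 − 1027.38 = 1.29 kg m⁻³ over Δz = 125 − 86 = 39 m.
N² = (9.81/1025) × (1.29/39) = 3.1657 × 10⁻⁴ s⁻² ≈ 3.17 × 10⁻⁴ s⁻².
Since Δρ > 0 the layer is stably stratified.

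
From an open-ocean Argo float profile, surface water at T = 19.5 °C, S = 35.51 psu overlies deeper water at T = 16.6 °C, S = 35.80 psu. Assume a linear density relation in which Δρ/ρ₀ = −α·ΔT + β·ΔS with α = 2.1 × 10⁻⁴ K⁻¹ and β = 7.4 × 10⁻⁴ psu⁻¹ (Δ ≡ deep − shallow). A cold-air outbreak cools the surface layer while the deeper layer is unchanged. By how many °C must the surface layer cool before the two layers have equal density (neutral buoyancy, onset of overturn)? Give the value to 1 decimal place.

Neutral buoyancy requires Δρ = 0, i.e. −α(T_deep − T_surf′) + β(S_deep − S_surf) = 0.
T_surf′ = T_deep − (β/α)·ΔS = 16.6 − (7.4 × 10⁻⁴/2.1 × 10⁻⁴)·(+0.29) = 15.578 °C.
Cooling required: 19.5 − (15.578) = 3.922 °C.

3.9 °C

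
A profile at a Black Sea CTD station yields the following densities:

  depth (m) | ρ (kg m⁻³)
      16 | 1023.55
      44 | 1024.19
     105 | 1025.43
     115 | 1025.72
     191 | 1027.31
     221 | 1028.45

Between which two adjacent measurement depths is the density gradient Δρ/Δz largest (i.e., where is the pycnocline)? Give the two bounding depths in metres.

Compute the density gradient over each adjacent pair:
  16–44 m: Δρ/Δz = 0.64/28 = 0.023 kg m⁻⁴
  44–105 m: Δρ/Δz = 1.24/61 = 0.020 kg m⁻⁴
  105–115 m: Δρ/Δz = 0.29/10 = 0.029 kg m⁻⁴
  115–191 m: Δρ/Δz = 1.59/76 = 0.021 kg m⁻⁴
  191–221 m: Δρ/Δz = 1.14/30 = 0.038 kg m⁻⁴
The largest gradient is in the 191–221 m interval — the pycnocline.

191–221 m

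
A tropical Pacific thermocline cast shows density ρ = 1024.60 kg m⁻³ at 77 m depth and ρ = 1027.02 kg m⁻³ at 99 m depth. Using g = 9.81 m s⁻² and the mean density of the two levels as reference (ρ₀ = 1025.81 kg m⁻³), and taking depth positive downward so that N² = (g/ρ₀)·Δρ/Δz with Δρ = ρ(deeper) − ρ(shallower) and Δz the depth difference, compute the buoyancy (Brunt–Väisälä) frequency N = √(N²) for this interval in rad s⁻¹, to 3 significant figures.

Δρ = 1027.02 − 1024.60 = 2.42 kg m⁻³ over Δz = 99 − 77 = 22 m.
N² = (9.81/1025.81) × (2.42/22) = 1.0519 × 10⁻³ s⁻².
N = √(1.0519 × 10⁻³) = 0.032433 rad s⁻¹ ≈ 0.0324 rad s⁻¹.
N² > 0, so the interval is statically stable.

0.0324 rad s⁻¹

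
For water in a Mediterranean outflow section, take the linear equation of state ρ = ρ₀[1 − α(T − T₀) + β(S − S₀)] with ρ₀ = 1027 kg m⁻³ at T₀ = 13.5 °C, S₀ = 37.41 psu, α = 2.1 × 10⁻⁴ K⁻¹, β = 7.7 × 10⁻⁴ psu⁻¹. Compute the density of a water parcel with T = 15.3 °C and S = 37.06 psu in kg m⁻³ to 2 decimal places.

T − T₀ = +1.8 K, S − S₀ = -0.35 psu.
Bracket = 1 − α·(+1.8) + β·(-0.35) = 1 + (-6.475 × 10⁻⁴) = 0.9993525.
ρ = 1027 × 0.9993525 = 1026.34 kg m⁻³.

1026.34 kg m⁻³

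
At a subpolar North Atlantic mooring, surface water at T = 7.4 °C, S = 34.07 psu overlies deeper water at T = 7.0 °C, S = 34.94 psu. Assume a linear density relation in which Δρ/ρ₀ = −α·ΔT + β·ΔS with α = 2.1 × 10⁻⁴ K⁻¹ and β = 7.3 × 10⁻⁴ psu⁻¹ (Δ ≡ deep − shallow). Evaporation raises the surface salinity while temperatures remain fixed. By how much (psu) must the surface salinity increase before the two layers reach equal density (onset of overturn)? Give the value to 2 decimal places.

0.99 psu

Neutral buoyancy requires −α(T_deep − T_surf) + β(S_deep − S_surf′) = 0.
S_surf′ = S_deep − (α/β)·ΔT = 34.94 − (2.1 × 10⁻⁴/7.3 × 10⁻⁴)·(-0.4) = 35.0551 psu.
Increase required: 35.0551 − 34.07 = 0.9851 psu.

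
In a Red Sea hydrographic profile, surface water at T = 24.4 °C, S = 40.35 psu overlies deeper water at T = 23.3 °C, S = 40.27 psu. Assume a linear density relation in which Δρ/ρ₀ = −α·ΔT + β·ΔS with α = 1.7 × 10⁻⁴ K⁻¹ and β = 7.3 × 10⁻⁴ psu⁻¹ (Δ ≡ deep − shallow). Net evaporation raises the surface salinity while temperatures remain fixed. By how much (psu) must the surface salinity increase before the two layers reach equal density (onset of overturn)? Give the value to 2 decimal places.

0.18 psu

Neutral buoyancy requires −α(T_deep − T_surf) + β(S_deep − S_surf′) = 0.
S_surf′ = S_deep − (α/β)·ΔT = 40.27 − (1.7 × 10⁻⁴/7.3 × 10⁻⁴)·(-1.1) = 40.5262 psu.
Increase required: 40.5262 − 40.35 = 0.1762 psu.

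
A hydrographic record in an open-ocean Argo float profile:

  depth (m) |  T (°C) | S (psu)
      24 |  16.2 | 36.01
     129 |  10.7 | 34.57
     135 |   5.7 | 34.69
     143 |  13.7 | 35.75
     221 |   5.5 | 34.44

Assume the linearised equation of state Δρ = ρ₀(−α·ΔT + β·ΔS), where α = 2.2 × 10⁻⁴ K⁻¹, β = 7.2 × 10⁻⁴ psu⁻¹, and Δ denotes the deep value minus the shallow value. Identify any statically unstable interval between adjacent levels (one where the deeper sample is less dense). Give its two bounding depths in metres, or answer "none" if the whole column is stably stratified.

Evaluate Δρ/ρ₀ = −αΔT + βΔS across each adjacent pair:
  24–129 m: −αΔT+βΔS = −(2.2 × 10⁻⁴)(-5.5)+(7.2 × 10⁻⁴)(-1.44) = 1.7 × 10⁻⁴ → stable
  129–135 m: −αΔT+βΔS = −(2.2 × 10⁻⁴)(-5.0)+(7.2 × 10⁻⁴)(+0.12) = 1.2 × 10⁻³ → stable
  135–143 m: −αΔT+βΔS = −(2.2 × 10⁻⁴)(+8.0)+(7.2 × 10⁻⁴)(+1.06) = -1.0 × 10⁻³ → UNSTABLE
  143–221 m: −αΔT+βΔS = −(2.2 × 10⁻⁴)(-8.2)+(7.2 × 10⁻⁴)(-1.31) = 8.6 × 10⁻⁴ → stable
The 135–143 m interval has Δρ < 0: lighter water underlies denser water.

135–143 m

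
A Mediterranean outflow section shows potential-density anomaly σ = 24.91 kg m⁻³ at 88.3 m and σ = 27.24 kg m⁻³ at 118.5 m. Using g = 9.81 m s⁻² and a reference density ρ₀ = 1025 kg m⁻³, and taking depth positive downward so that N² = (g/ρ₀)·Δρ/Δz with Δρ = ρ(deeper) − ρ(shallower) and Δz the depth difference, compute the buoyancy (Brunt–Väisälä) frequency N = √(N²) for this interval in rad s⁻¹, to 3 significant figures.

Δρ = 1027.24 − 1024.91 = 2.33 kg m⁻³ over Δz = 118.5 − 88.3 = 30.2 m.
N² = (9.81/1025) × (2.33/30.2) = 7.3840 × 10⁻⁴ s⁻².
N = √(7.3840 × 10⁻⁴) = 0.027174 rad s⁻¹ ≈ 0.0272 rad s⁻¹.

0.0272 rad s⁻¹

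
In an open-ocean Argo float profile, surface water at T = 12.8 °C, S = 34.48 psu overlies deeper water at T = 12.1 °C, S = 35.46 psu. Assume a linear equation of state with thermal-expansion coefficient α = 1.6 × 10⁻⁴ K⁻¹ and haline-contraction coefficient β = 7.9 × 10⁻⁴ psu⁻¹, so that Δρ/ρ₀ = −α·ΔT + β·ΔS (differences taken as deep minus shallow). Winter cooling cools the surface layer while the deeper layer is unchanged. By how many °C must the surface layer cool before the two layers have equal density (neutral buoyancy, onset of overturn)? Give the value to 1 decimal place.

5.5 °C

Neutral buoyancy requires Δρ = 0, i.e. −α(T_deep − T_surf′) + β(S_deep − S_surf) = 0.
T_surf′ = T_deep − (β/α)·ΔS = 12.1 − (7.9 × 10⁻⁴/1.6 × 10⁻⁴)·(+0.98) = 7.261 °C.
Cooling required: 12.8 − (7.261) = 5.539 °C.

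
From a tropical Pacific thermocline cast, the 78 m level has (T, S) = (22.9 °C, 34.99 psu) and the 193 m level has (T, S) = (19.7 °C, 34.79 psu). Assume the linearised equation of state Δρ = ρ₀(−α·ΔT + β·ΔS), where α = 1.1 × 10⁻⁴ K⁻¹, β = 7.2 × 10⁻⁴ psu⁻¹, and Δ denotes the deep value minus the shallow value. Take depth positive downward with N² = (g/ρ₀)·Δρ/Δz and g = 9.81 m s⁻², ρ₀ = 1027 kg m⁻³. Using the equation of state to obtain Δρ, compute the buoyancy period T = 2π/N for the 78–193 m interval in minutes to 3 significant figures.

ΔT = -3.2 K, ΔS = -0.20 psu (deep − shallow).
Δρ/ρ₀ = −αΔT + βΔS = 3.52 × 10⁻⁴ − 1.44 × 10⁻⁴ = 2.08 × 10⁻⁴, so Δρ ≈ 0.2136 kg m⁻³.
N² = (g/ρ₀)·Δρ/Δz = g·(Δρ/ρ₀)/Δz = 9.81 × 2.08 × 10⁻⁴ / 115 = 1.7743 × 10⁻⁵ s⁻².
N = √(1.7743 × 10⁻⁵) = 4.2122 × 10⁻³ rad s⁻¹ → T = 2π/N = 1.4917 × 10³ s = 24.862 min ≈ 24.9 min.

24.9 min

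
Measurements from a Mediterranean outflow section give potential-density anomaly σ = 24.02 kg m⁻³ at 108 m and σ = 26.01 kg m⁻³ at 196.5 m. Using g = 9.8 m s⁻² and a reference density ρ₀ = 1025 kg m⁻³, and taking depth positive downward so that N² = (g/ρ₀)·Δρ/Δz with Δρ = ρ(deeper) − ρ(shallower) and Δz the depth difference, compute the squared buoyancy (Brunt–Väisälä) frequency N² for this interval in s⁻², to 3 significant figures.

2.15 × 10⁻⁴ s⁻²

Δρ = 1026.01 − 1024.02 = 1.99 kg m⁻³ over Δz = 196.5 − 108 = 88.5 m.
N² = (9.8/1025) × (1.99/88.5) = 2.1499 × 10⁻⁴ s⁻² ≈ 2.15 × 10⁻⁴ s⁻².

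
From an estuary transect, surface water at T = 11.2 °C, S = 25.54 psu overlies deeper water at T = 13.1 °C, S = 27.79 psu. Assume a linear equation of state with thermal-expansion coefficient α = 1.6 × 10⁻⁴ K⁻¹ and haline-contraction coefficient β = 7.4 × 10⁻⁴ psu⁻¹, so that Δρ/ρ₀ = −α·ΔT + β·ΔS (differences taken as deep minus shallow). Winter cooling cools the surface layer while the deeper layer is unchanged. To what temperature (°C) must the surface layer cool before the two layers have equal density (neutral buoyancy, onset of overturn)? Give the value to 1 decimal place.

2.7 °C

Neutral buoyancy requires Δρ = 0, i.e. −α(T_deep − T_surf′) + β(S_deep − S_surf) = 0.
T_surf′ = T_deep − (β/α)·ΔS = 13.1 − (7.4 × 10⁻⁴/1.6 × 10⁻⁴)·(+2.25) = 2.694 °C.
Cooling required: 11.2 − (2.694) = 8.506 °C.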